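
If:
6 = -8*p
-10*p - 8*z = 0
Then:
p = -3/4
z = 15/16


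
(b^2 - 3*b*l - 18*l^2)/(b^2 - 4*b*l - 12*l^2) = (b + 3*l)/(b + 2*l)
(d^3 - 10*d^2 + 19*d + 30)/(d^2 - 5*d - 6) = d - 5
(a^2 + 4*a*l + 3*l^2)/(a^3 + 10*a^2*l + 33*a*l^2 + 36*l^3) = (a + l)/(a^2 + 7*a*l + 12*l^2)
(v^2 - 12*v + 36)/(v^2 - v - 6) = (-v^2 + 12*v - 36)/(-v^2 + v + 6)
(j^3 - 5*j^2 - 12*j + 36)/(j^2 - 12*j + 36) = (j^2 + j - 6)/(j - 6)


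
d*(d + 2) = d^2 + 2*d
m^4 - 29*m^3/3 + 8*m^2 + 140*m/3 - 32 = (m - 8)*(m - 3)*(m - 2/3)*(m + 2)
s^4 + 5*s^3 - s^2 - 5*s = s*(s - 1)*(s + 1)*(s + 5)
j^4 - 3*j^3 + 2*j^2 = j^2*(j - 2)*(j - 1)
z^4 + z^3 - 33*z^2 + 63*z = z*(z - 3)^2*(z + 7)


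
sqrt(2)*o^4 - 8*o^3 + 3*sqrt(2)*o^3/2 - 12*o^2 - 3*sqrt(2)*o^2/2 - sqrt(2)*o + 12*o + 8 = (o - 1)*(o + 2)*(o - 4*sqrt(2))*(sqrt(2)*o + sqrt(2)/2)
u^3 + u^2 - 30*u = u*(u - 5)*(u + 6)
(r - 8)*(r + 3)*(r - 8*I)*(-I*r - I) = -I*r^4 - 8*r^3 + 4*I*r^3 + 32*r^2 + 29*I*r^2 + 232*r + 24*I*r + 192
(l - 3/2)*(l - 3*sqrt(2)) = l^2 - 3*sqrt(2)*l - 3*l/2 + 9*sqrt(2)/2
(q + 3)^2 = q^2 + 6*q + 9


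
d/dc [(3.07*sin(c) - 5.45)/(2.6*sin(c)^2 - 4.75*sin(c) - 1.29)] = (-7.982*sin(c)^2 + 28.34*sin(c) - 29.8478)*cos(c)/(6.76*sin(c)^4 - 24.7*sin(c)^3 + 15.8545*sin(c)^2 + 12.255*sin(c) + 1.6641)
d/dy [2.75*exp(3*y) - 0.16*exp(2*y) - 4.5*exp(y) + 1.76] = (8.25*exp(2*y) - 0.32*exp(y) - 4.5)*exp(y)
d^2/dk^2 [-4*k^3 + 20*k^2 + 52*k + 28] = 40 - 24*k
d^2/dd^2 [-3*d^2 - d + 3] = -6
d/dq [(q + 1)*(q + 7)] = 2*q + 8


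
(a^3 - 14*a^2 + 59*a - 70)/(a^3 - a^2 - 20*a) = (a^2 - 9*a + 14)/(a*(a + 4))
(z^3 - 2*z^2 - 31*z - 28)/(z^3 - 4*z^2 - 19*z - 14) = (z + 4)/(z + 2)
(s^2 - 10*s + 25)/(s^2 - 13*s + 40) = (s - 5)/(s - 8)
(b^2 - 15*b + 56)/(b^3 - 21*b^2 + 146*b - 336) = 1/(b - 6)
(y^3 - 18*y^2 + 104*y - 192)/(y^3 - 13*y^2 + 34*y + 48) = (y - 4)/(y + 1)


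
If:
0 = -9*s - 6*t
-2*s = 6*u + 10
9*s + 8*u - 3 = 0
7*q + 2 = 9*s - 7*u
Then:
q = 739/133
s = 49/19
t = -147/38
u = -48/19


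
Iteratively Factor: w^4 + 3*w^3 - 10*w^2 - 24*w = (w + 4)*(w^3 - w^2 - 6*w) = (w - 3)*(w + 4)*(w^2 + 2*w) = (w - 3)*(w + 2)*(w + 4)*(w)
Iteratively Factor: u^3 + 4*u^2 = (u)*(u^2 + 4*u) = u*(u + 4)*(u)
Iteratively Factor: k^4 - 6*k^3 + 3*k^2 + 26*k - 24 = (k - 1)*(k^3 - 5*k^2 - 2*k + 24) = (k - 4)*(k - 1)*(k^2 - k - 6) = (k - 4)*(k - 3)*(k - 1)*(k + 2)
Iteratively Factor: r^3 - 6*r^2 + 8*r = (r)*(r^2 - 6*r + 8) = r*(r - 2)*(r - 4)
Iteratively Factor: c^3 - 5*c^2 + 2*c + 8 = (c - 4)*(c^2 - c - 2) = (c - 4)*(c - 2)*(c + 1)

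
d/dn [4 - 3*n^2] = -6*n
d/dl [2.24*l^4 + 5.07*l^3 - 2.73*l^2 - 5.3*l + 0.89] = 8.96*l^3 + 15.21*l^2 - 5.46*l - 5.3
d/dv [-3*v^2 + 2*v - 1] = 2 - 6*v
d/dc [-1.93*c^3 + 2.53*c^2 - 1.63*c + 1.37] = -5.79*c^2 + 5.06*c - 1.63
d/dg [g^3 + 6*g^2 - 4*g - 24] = 3*g^2 + 12*g - 4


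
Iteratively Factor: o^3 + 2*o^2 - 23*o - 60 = (o - 5)*(o^2 + 7*o + 12) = (o - 5)*(o + 3)*(o + 4)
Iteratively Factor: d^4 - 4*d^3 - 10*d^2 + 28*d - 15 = (d - 5)*(d^3 + d^2 - 5*d + 3) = (d - 5)*(d - 1)*(d^2 + 2*d - 3) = (d - 5)*(d - 1)*(d + 3)*(d - 1)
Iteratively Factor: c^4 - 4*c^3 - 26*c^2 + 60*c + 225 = (c - 5)*(c^3 + c^2 - 21*c - 45) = (c - 5)*(c + 3)*(c^2 - 2*c - 15) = (c - 5)*(c + 3)^2*(c - 5)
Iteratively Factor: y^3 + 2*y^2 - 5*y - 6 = (y - 2)*(y^2 + 4*y + 3) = (y - 2)*(y + 3)*(y + 1)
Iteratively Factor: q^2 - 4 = (q - 2)*(q + 2)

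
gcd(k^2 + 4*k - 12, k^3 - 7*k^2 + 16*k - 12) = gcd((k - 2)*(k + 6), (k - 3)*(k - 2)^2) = k - 2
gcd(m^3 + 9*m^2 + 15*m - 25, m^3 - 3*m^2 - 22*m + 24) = m - 1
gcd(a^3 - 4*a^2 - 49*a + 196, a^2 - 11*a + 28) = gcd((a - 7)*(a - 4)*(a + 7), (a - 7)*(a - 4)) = a^2 - 11*a + 28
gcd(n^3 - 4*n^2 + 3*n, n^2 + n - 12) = n - 3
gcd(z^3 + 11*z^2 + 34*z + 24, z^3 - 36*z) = z + 6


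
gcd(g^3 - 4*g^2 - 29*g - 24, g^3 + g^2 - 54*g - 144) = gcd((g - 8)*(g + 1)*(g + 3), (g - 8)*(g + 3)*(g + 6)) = g^2 - 5*g - 24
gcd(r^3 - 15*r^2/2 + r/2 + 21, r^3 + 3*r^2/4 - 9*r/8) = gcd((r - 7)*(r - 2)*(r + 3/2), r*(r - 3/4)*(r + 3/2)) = r + 3/2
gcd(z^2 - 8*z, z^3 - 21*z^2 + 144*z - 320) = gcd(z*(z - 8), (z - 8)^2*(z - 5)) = z - 8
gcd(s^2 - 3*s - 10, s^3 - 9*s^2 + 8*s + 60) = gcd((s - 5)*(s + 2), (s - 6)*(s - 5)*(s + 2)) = s^2 - 3*s - 10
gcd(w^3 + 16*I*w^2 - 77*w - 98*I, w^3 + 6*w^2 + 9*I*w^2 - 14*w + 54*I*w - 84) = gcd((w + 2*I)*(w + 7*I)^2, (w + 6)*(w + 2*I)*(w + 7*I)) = w^2 + 9*I*w - 14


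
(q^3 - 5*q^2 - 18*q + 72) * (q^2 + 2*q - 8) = q^5 - 3*q^4 - 36*q^3 + 76*q^2 + 288*q - 576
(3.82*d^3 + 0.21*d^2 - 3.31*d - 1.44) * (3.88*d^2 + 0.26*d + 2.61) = 14.8216*d^5 + 1.808*d^4 - 2.818*d^3 - 5.8997*d^2 - 9.0135*d - 3.7584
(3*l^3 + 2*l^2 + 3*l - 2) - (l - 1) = 3*l^3 + 2*l^2 + 2*l - 1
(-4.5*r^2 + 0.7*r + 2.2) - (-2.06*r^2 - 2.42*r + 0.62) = -2.44*r^2 + 3.12*r + 1.58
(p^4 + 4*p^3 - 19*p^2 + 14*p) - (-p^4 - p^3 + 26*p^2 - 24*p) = 2*p^4 + 5*p^3 - 45*p^2 + 38*p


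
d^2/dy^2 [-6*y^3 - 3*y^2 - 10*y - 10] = -36*y - 6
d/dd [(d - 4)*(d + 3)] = 2*d - 1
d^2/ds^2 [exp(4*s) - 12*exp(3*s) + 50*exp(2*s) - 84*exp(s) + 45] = (16*exp(3*s) - 108*exp(2*s) + 200*exp(s) - 84)*exp(s)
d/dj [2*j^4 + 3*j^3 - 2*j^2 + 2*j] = 8*j^3 + 9*j^2 - 4*j + 2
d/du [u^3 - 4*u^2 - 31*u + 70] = 3*u^2 - 8*u - 31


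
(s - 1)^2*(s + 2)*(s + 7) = s^4 + 7*s^3 - 3*s^2 - 19*s + 14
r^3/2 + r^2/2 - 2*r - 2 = (r/2 + 1)*(r - 2)*(r + 1)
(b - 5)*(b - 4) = b^2 - 9*b + 20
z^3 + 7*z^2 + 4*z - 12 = (z - 1)*(z + 2)*(z + 6)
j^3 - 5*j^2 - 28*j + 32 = (j - 8)*(j - 1)*(j + 4)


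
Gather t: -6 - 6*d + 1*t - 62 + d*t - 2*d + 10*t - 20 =-8*d + t*(d + 11) - 88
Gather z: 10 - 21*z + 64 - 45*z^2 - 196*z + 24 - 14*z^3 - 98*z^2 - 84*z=-14*z^3 - 143*z^2 - 301*z + 98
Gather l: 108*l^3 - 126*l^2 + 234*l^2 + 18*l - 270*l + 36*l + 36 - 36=108*l^3 + 108*l^2 - 216*l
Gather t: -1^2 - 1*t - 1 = -t - 2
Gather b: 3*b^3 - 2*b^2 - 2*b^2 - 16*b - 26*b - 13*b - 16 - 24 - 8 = 3*b^3 - 4*b^2 - 55*b - 48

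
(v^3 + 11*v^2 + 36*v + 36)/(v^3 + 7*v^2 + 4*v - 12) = (v + 3)/(v - 1)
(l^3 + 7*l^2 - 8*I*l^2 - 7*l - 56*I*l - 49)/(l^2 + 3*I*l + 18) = (l^3 + l^2*(7 - 8*I) + l*(-7 - 56*I) - 49)/(l^2 + 3*I*l + 18)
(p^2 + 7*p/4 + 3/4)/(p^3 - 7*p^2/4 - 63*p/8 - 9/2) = 2*(p + 1)/(2*p^2 - 5*p - 12)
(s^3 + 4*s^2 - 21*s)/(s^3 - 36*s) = (s^2 + 4*s - 21)/(s^2 - 36)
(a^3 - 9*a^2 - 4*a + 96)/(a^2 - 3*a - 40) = (a^2 - a - 12)/(a + 5)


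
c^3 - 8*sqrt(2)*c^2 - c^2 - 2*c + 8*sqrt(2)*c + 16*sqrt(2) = (c - 2)*(c + 1)*(c - 8*sqrt(2))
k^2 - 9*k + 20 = (k - 5)*(k - 4)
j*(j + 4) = j^2 + 4*j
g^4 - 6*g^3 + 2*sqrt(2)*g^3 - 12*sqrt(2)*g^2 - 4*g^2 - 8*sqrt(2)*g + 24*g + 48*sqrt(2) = (g - 6)*(g - 2)*(g + 2)*(g + 2*sqrt(2))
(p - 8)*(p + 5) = p^2 - 3*p - 40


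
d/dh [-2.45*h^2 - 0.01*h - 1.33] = -4.9*h - 0.01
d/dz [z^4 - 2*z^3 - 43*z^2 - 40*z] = 4*z^3 - 6*z^2 - 86*z - 40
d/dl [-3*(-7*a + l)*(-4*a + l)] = 33*a - 6*l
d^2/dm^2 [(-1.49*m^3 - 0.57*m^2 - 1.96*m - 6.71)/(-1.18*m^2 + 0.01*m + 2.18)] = (8.88178419700125e-16*m^4 + 13.13771*m^3 + 65.050524*m^2 + 72.262812*m + 39.85523)/(1.643032*m^6 - 0.041772*m^5 - 9.105942*m^4 + 0.154343*m^3 + 16.822842*m^2 - 0.142572*m - 10.360232)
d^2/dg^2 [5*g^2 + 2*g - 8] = 10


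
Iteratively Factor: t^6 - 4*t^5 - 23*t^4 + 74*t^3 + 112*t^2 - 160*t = (t - 5)*(t^5 + t^4 - 18*t^3 - 16*t^2 + 32*t) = (t - 5)*(t - 1)*(t^4 + 2*t^3 - 16*t^2 - 32*t) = t*(t - 5)*(t - 1)*(t^3 + 2*t^2 - 16*t - 32) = t*(t - 5)*(t - 4)*(t - 1)*(t^2 + 6*t + 8) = t*(t - 5)*(t - 4)*(t - 1)*(t + 2)*(t + 4)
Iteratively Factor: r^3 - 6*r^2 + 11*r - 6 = (r - 1)*(r^2 - 5*r + 6) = (r - 2)*(r - 1)*(r - 3)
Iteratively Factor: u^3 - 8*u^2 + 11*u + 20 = (u - 5)*(u^2 - 3*u - 4) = (u - 5)*(u - 4)*(u + 1)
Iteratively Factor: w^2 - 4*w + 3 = (w - 1)*(w - 3)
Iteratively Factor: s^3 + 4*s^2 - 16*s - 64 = (s - 4)*(s^2 + 8*s + 16) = (s - 4)*(s + 4)*(s + 4)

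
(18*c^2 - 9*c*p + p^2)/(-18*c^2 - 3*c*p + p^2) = (-3*c + p)/(3*c + p)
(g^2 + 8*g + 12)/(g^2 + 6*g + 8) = (g + 6)/(g + 4)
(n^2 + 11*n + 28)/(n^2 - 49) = (n + 4)/(n - 7)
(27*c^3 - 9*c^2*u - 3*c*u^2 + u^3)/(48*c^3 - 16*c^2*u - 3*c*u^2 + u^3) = (-9*c^2 + u^2)/(-16*c^2 + u^2)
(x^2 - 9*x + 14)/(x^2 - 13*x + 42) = (x - 2)/(x - 6)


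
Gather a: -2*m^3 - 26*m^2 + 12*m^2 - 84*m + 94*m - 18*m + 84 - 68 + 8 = -2*m^3 - 14*m^2 - 8*m + 24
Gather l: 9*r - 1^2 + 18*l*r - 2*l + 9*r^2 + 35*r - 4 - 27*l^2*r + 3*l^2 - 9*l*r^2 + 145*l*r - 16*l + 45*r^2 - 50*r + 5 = l^2*(3 - 27*r) + l*(-9*r^2 + 163*r - 18) + 54*r^2 - 6*r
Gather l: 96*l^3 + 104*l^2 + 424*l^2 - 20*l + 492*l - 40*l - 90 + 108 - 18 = 96*l^3 + 528*l^2 + 432*l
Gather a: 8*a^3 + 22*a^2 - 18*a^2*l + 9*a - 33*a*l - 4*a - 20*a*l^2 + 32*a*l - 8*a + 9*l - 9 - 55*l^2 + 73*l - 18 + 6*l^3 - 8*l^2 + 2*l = 8*a^3 + a^2*(22 - 18*l) + a*(-20*l^2 - l - 3) + 6*l^3 - 63*l^2 + 84*l - 27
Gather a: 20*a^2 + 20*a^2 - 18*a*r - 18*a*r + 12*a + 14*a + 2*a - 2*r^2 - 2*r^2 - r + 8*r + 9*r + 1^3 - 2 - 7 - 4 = 40*a^2 + a*(28 - 36*r) - 4*r^2 + 16*r - 12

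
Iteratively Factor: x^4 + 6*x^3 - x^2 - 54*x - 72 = (x + 2)*(x^3 + 4*x^2 - 9*x - 36) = (x + 2)*(x + 4)*(x^2 - 9) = (x - 3)*(x + 2)*(x + 4)*(x + 3)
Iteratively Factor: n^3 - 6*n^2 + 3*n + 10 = (n - 5)*(n^2 - n - 2) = (n - 5)*(n - 2)*(n + 1)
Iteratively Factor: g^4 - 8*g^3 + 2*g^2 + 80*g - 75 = (g - 5)*(g^3 - 3*g^2 - 13*g + 15) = (g - 5)*(g + 3)*(g^2 - 6*g + 5) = (g - 5)^2*(g + 3)*(g - 1)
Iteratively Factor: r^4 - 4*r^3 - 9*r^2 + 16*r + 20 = (r + 1)*(r^3 - 5*r^2 - 4*r + 20) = (r + 1)*(r + 2)*(r^2 - 7*r + 10) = (r - 5)*(r + 1)*(r + 2)*(r - 2)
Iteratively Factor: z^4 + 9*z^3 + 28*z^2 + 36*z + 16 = (z + 4)*(z^3 + 5*z^2 + 8*z + 4) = (z + 2)*(z + 4)*(z^2 + 3*z + 2) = (z + 2)^2*(z + 4)*(z + 1)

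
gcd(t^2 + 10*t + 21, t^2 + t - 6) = t + 3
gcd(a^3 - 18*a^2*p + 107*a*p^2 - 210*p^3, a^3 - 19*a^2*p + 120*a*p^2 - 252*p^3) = a^2 - 13*a*p + 42*p^2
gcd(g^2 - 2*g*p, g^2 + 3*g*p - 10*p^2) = -g + 2*p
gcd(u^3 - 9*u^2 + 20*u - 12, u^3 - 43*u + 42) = u^2 - 7*u + 6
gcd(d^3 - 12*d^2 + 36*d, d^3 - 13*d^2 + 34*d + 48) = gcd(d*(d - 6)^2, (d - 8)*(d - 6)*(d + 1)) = d - 6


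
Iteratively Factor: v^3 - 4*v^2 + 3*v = (v - 1)*(v^2 - 3*v) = (v - 3)*(v - 1)*(v)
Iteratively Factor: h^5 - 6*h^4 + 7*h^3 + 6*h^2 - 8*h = (h + 1)*(h^4 - 7*h^3 + 14*h^2 - 8*h) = (h - 1)*(h + 1)*(h^3 - 6*h^2 + 8*h) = h*(h - 1)*(h + 1)*(h^2 - 6*h + 8) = h*(h - 2)*(h - 1)*(h + 1)*(h - 4)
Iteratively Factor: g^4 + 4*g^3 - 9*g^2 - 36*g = (g - 3)*(g^3 + 7*g^2 + 12*g) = g*(g - 3)*(g^2 + 7*g + 12) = g*(g - 3)*(g + 4)*(g + 3)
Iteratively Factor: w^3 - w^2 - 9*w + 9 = (w - 1)*(w^2 - 9) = (w - 1)*(w + 3)*(w - 3)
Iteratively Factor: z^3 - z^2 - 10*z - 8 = (z - 4)*(z^2 + 3*z + 2) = (z - 4)*(z + 2)*(z + 1)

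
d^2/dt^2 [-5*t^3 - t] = -30*t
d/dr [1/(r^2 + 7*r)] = (-2*r - 7)/(r^2*(r + 7)^2)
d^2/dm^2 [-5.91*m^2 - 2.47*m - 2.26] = -11.8200000000000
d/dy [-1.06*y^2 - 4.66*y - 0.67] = -2.12*y - 4.66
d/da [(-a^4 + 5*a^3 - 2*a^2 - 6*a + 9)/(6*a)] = -a^2/2 + 5*a/3 - 1/3 - 3/(2*a^2)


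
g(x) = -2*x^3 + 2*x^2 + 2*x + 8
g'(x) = -6*x^2 + 4*x + 2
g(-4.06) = 166.69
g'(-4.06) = -113.14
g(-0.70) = 8.27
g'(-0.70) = -3.74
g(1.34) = 9.46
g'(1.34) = -3.41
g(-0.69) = 8.23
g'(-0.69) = -3.62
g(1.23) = 9.76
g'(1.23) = -2.16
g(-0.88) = 9.15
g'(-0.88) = -6.17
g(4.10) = -88.02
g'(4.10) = -82.46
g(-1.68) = 19.77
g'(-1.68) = -21.65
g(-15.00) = 7178.00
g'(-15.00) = -1408.00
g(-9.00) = 1610.00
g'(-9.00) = -520.00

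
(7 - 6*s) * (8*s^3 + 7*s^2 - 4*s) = -48*s^4 + 14*s^3 + 73*s^2 - 28*s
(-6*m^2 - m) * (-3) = 18*m^2 + 3*m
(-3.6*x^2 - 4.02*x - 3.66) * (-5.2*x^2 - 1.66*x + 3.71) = 18.72*x^4 + 26.88*x^3 + 12.3492*x^2 - 8.8386*x - 13.5786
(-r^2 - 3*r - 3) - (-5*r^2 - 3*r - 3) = 4*r^2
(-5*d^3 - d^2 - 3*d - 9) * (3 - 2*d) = 10*d^4 - 13*d^3 + 3*d^2 + 9*d - 27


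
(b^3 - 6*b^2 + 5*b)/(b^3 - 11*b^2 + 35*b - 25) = b/(b - 5)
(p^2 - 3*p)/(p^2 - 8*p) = (p - 3)/(p - 8)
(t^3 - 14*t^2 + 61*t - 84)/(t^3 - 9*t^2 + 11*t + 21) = (t - 4)/(t + 1)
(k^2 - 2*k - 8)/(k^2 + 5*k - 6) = (k^2 - 2*k - 8)/(k^2 + 5*k - 6)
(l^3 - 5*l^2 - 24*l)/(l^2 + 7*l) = (l^2 - 5*l - 24)/(l + 7)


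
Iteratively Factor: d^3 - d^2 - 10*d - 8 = (d - 4)*(d^2 + 3*d + 2) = (d - 4)*(d + 1)*(d + 2)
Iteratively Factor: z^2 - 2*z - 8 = (z + 2)*(z - 4)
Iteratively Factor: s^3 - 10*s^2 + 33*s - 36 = (s - 3)*(s^2 - 7*s + 12) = (s - 4)*(s - 3)*(s - 3)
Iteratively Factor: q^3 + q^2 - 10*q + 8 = (q - 2)*(q^2 + 3*q - 4) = (q - 2)*(q + 4)*(q - 1)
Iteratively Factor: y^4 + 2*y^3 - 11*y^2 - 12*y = (y)*(y^3 + 2*y^2 - 11*y - 12) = y*(y - 3)*(y^2 + 5*y + 4) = y*(y - 3)*(y + 1)*(y + 4)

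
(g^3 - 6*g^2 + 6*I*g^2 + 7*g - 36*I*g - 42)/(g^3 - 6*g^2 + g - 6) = (g + 7*I)/(g + I)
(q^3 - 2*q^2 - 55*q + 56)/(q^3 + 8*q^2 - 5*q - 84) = (q^2 - 9*q + 8)/(q^2 + q - 12)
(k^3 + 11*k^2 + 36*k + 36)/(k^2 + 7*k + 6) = (k^2 + 5*k + 6)/(k + 1)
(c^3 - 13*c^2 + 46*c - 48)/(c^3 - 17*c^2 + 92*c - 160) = (c^2 - 5*c + 6)/(c^2 - 9*c + 20)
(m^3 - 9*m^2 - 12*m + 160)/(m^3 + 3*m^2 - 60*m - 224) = (m - 5)/(m + 7)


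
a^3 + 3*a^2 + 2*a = a*(a + 1)*(a + 2)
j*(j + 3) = j^2 + 3*j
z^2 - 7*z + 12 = (z - 4)*(z - 3)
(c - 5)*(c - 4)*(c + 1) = c^3 - 8*c^2 + 11*c + 20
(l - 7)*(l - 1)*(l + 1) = l^3 - 7*l^2 - l + 7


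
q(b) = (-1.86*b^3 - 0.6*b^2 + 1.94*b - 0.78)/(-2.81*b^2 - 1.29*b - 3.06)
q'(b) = (5.62*b + 1.29)*(-1.86*b^3 - 0.6*b^2 + 1.94*b - 0.78)/(-2.81*b^2 - 1.29*b - 3.06)^2 + (-5.58*b^2 - 1.2*b + 1.94)/(-2.81*b^2 - 1.29*b - 3.06)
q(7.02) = 4.38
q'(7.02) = 0.68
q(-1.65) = -0.32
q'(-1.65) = 1.02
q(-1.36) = -0.02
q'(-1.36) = 1.02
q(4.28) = 2.49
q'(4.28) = 0.71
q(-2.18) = -0.84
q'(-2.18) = 0.94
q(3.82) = 2.16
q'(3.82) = 0.71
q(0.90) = 0.13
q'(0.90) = 0.43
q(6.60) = 4.10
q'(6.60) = 0.69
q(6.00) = 3.68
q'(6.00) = 0.69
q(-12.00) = -7.91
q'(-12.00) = 0.67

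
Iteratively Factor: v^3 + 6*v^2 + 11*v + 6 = (v + 1)*(v^2 + 5*v + 6) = (v + 1)*(v + 2)*(v + 3)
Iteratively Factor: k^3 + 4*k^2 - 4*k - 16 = (k + 2)*(k^2 + 2*k - 8) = (k - 2)*(k + 2)*(k + 4)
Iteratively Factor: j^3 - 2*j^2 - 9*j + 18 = (j + 3)*(j^2 - 5*j + 6) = (j - 3)*(j + 3)*(j - 2)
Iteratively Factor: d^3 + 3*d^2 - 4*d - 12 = (d + 3)*(d^2 - 4) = (d - 2)*(d + 3)*(d + 2)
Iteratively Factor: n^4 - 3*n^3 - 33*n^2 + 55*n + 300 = (n - 5)*(n^3 + 2*n^2 - 23*n - 60) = (n - 5)*(n + 4)*(n^2 - 2*n - 15) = (n - 5)^2*(n + 4)*(n + 3)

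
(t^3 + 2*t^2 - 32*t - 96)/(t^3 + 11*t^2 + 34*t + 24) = (t^2 - 2*t - 24)/(t^2 + 7*t + 6)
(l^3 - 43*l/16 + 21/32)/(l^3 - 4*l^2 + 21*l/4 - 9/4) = (16*l^2 + 24*l - 7)/(8*(2*l^2 - 5*l + 3))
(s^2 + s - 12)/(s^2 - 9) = (s + 4)/(s + 3)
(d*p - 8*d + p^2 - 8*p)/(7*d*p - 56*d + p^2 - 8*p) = (d + p)/(7*d + p)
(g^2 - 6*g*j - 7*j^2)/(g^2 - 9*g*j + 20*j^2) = (g^2 - 6*g*j - 7*j^2)/(g^2 - 9*g*j + 20*j^2)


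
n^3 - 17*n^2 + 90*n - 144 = (n - 8)*(n - 6)*(n - 3)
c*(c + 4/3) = c^2 + 4*c/3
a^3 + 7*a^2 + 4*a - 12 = (a - 1)*(a + 2)*(a + 6)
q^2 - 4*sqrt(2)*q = q*(q - 4*sqrt(2))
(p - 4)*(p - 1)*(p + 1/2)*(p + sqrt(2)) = p^4 - 9*p^3/2 + sqrt(2)*p^3 - 9*sqrt(2)*p^2/2 + 3*p^2/2 + 2*p + 3*sqrt(2)*p/2 + 2*sqrt(2)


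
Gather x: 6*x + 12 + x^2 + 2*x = x^2 + 8*x + 12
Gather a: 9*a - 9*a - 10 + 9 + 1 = 0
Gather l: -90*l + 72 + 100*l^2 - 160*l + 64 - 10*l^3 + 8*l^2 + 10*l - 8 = -10*l^3 + 108*l^2 - 240*l + 128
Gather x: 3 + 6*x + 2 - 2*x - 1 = 4*x + 4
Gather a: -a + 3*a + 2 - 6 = 2*a - 4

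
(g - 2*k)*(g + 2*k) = g^2 - 4*k^2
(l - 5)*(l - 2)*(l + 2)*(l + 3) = l^4 - 2*l^3 - 19*l^2 + 8*l + 60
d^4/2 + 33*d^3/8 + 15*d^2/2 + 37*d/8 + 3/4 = (d/2 + 1/2)*(d + 1/4)*(d + 1)*(d + 6)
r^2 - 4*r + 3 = (r - 3)*(r - 1)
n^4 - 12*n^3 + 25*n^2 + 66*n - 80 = (n - 8)*(n - 5)*(n - 1)*(n + 2)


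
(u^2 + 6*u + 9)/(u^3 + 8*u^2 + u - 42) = (u + 3)/(u^2 + 5*u - 14)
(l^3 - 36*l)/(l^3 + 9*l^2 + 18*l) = (l - 6)/(l + 3)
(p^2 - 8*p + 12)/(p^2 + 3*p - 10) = (p - 6)/(p + 5)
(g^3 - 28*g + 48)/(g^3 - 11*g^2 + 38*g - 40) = (g + 6)/(g - 5)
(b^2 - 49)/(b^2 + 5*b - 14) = (b - 7)/(b - 2)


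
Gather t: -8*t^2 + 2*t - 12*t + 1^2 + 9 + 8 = -8*t^2 - 10*t + 18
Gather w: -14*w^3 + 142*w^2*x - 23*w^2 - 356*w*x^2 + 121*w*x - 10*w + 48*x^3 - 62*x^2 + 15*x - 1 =-14*w^3 + w^2*(142*x - 23) + w*(-356*x^2 + 121*x - 10) + 48*x^3 - 62*x^2 + 15*x - 1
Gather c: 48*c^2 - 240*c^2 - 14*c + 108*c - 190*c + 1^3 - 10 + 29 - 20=-192*c^2 - 96*c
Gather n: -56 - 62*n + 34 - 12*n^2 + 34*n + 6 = -12*n^2 - 28*n - 16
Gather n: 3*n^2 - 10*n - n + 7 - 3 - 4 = 3*n^2 - 11*n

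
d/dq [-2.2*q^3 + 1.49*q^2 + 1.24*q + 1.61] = -6.6*q^2 + 2.98*q + 1.24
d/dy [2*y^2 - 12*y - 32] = 4*y - 12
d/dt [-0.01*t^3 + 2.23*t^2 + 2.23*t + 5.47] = -0.03*t^2 + 4.46*t + 2.23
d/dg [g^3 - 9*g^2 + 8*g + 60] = 3*g^2 - 18*g + 8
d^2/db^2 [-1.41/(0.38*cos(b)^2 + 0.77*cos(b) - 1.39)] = (0.814416*(1 - cos(b)^2)^2 + 1.237698*cos(b)^3 + 4.222245*cos(b)^2 - 0.966273*cos(b) - 3.975918)/(0.38*cos(b)^2 + 0.77*cos(b) - 1.39)^3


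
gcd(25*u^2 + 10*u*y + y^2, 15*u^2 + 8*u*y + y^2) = 5*u + y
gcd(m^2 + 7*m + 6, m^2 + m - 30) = m + 6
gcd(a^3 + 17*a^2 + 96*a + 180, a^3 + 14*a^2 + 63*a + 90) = a^2 + 11*a + 30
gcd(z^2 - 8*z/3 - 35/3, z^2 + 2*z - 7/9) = z + 7/3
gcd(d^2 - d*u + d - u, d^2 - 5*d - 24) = 1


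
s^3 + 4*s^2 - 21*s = s*(s - 3)*(s + 7)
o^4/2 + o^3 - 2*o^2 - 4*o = o*(o/2 + 1)*(o - 2)*(o + 2)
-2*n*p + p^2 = p*(-2*n + p)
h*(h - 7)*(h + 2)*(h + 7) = h^4 + 2*h^3 - 49*h^2 - 98*h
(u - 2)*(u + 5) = u^2 + 3*u - 10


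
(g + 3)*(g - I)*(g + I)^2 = g^4 + 3*g^3 + I*g^3 + g^2 + 3*I*g^2 + 3*g + I*g + 3*I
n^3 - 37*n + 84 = (n - 4)*(n - 3)*(n + 7)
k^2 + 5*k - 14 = (k - 2)*(k + 7)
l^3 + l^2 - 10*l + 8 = (l - 2)*(l - 1)*(l + 4)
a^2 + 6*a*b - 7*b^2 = (a - b)*(a + 7*b)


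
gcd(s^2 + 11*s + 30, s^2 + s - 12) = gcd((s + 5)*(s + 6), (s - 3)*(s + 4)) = 1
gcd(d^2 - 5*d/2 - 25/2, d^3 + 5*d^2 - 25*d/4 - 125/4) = d + 5/2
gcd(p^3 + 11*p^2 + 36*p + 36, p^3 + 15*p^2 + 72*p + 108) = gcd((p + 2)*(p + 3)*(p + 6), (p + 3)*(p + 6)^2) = p^2 + 9*p + 18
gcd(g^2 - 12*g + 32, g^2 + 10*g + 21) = 1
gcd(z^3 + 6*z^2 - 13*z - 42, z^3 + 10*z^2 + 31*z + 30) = z + 2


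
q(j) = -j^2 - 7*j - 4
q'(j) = -2*j - 7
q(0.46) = -7.43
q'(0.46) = -7.92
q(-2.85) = 7.83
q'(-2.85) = -1.30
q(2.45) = -27.15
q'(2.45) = -11.90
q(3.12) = -35.57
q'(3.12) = -13.24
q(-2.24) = 6.66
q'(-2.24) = -2.52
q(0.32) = -6.34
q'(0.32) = -7.64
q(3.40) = -39.36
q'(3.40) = -13.80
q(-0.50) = -0.75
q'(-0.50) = -6.00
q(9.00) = -148.00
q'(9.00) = -25.00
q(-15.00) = -124.00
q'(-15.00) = 23.00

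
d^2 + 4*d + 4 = (d + 2)^2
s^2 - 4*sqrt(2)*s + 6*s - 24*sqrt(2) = (s + 6)*(s - 4*sqrt(2))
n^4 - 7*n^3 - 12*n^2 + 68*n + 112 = (n - 7)*(n - 4)*(n + 2)^2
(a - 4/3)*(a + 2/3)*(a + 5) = a^3 + 13*a^2/3 - 38*a/9 - 40/9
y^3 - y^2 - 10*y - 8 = (y - 4)*(y + 1)*(y + 2)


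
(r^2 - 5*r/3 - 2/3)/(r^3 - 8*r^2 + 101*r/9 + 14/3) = 3*(r - 2)/(3*r^2 - 25*r + 42)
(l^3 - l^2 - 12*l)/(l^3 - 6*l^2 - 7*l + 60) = l/(l - 5)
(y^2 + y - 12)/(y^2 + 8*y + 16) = (y - 3)/(y + 4)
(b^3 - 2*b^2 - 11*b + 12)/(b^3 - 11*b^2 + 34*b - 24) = (b + 3)/(b - 6)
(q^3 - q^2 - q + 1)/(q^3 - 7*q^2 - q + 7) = (q - 1)/(q - 7)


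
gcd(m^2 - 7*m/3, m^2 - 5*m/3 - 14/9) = m - 7/3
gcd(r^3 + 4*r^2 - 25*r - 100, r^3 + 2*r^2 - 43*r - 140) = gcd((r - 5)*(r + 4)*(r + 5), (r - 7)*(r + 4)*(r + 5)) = r^2 + 9*r + 20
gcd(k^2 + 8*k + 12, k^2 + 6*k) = k + 6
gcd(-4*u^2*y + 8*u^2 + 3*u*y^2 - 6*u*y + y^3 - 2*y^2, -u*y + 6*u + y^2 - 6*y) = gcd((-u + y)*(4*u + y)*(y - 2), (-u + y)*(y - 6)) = -u + y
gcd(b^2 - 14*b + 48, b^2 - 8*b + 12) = b - 6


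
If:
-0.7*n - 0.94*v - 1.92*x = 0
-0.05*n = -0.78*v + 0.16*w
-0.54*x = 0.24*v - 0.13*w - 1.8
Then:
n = 5.39175463055168 - 4.02660824536945*x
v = 0.955984863572993*x - 4.01513642700657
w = 5.9187412865963*x - 21.2587134037044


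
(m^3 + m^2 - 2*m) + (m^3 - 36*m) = 2*m^3 + m^2 - 38*m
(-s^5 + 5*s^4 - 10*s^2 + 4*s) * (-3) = 3*s^5 - 15*s^4 + 30*s^2 - 12*s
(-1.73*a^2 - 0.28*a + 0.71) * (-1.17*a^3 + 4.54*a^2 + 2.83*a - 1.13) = 2.0241*a^5 - 7.5266*a^4 - 6.9978*a^3 + 4.3859*a^2 + 2.3257*a - 0.8023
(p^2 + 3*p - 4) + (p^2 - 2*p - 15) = 2*p^2 + p - 19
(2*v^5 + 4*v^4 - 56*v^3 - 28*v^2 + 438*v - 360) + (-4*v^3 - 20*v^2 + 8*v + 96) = 2*v^5 + 4*v^4 - 60*v^3 - 48*v^2 + 446*v - 264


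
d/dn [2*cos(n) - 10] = -2*sin(n)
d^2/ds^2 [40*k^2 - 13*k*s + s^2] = 2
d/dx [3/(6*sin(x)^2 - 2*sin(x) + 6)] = 3*(1 - 6*sin(x))*cos(x)/(2*(3*sin(x)^2 - sin(x) + 3)^2)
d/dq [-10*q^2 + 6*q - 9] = 6 - 20*q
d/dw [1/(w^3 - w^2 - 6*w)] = (-3*w^2 + 2*w + 6)/(w^2*(-w^2 + w + 6)^2)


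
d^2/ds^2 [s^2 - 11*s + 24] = 2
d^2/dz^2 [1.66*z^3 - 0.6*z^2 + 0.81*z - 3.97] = 9.96*z - 1.2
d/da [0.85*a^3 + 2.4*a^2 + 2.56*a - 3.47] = 2.55*a^2 + 4.8*a + 2.56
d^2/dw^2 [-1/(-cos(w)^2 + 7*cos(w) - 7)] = (4*sin(w)^4 - 23*sin(w)^2 + 301*cos(w)/4 - 21*cos(3*w)/4 - 65)/(sin(w)^2 + 7*cos(w) - 8)^3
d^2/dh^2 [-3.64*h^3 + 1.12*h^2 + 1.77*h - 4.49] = 2.24 - 21.84*h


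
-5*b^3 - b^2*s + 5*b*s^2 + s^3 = (-b + s)*(b + s)*(5*b + s)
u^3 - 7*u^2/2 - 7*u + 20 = (u - 4)*(u - 2)*(u + 5/2)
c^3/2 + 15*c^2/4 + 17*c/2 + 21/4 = (c/2 + 1/2)*(c + 3)*(c + 7/2)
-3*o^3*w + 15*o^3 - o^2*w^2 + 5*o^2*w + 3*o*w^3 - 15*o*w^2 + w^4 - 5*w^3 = (-o + w)*(o + w)*(3*o + w)*(w - 5)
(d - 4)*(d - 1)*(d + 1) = d^3 - 4*d^2 - d + 4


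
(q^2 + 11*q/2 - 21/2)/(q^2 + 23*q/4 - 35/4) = 2*(2*q - 3)/(4*q - 5)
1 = 1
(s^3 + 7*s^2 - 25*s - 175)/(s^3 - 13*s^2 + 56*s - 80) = (s^2 + 12*s + 35)/(s^2 - 8*s + 16)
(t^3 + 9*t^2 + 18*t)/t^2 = t + 9 + 18/t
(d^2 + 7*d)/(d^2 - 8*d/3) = 3*(d + 7)/(3*d - 8)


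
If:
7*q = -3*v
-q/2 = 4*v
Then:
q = 0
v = 0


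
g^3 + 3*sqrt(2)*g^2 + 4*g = g*(g + sqrt(2))*(g + 2*sqrt(2))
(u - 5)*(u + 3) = u^2 - 2*u - 15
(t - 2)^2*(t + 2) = t^3 - 2*t^2 - 4*t + 8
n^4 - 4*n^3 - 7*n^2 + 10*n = n*(n - 5)*(n - 1)*(n + 2)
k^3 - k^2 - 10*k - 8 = (k - 4)*(k + 1)*(k + 2)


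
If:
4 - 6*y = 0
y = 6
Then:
No Solution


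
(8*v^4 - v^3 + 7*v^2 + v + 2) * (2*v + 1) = 16*v^5 + 6*v^4 + 13*v^3 + 9*v^2 + 5*v + 2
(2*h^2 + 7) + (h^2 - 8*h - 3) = 3*h^2 - 8*h + 4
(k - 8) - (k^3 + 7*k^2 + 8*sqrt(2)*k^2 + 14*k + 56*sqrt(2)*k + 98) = -k^3 - 8*sqrt(2)*k^2 - 7*k^2 - 56*sqrt(2)*k - 13*k - 106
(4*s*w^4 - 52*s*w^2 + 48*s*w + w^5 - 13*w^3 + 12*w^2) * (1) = 4*s*w^4 - 52*s*w^2 + 48*s*w + w^5 - 13*w^3 + 12*w^2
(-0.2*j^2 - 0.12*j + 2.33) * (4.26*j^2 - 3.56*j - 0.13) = -0.852*j^4 + 0.2008*j^3 + 10.379*j^2 - 8.2792*j - 0.3029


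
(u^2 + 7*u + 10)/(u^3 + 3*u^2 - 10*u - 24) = (u + 5)/(u^2 + u - 12)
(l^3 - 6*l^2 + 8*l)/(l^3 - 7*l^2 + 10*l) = (l - 4)/(l - 5)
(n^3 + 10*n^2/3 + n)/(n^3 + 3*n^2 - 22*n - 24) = n*(3*n^2 + 10*n + 3)/(3*(n^3 + 3*n^2 - 22*n - 24))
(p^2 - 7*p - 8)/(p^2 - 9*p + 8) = (p + 1)/(p - 1)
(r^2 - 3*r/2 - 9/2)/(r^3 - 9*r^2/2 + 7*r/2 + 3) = (2*r + 3)/(2*r^2 - 3*r - 2)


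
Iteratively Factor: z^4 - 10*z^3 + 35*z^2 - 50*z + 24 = (z - 3)*(z^3 - 7*z^2 + 14*z - 8) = (z - 3)*(z - 2)*(z^2 - 5*z + 4) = (z - 4)*(z - 3)*(z - 2)*(z - 1)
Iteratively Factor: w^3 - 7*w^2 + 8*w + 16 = (w - 4)*(w^2 - 3*w - 4) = (w - 4)*(w + 1)*(w - 4)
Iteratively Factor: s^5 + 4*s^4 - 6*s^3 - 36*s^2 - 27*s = (s + 3)*(s^4 + s^3 - 9*s^2 - 9*s) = (s + 1)*(s + 3)*(s^3 - 9*s) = (s - 3)*(s + 1)*(s + 3)*(s^2 + 3*s) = s*(s - 3)*(s + 1)*(s + 3)*(s + 3)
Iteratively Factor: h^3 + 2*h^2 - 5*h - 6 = (h + 1)*(h^2 + h - 6) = (h - 2)*(h + 1)*(h + 3)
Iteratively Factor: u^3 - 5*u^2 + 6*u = (u - 3)*(u^2 - 2*u) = u*(u - 3)*(u - 2)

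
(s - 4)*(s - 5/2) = s^2 - 13*s/2 + 10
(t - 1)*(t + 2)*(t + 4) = t^3 + 5*t^2 + 2*t - 8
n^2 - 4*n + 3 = (n - 3)*(n - 1)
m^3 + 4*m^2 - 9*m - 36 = (m - 3)*(m + 3)*(m + 4)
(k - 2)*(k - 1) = k^2 - 3*k + 2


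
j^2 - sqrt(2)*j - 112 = (j - 8*sqrt(2))*(j + 7*sqrt(2))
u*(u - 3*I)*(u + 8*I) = u^3 + 5*I*u^2 + 24*u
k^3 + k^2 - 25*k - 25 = (k - 5)*(k + 1)*(k + 5)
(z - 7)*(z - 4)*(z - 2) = z^3 - 13*z^2 + 50*z - 56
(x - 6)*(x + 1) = x^2 - 5*x - 6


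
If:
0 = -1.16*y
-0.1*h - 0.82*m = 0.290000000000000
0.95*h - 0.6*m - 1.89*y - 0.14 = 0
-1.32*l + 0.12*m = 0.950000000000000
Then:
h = -0.07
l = -0.75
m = -0.35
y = 0.00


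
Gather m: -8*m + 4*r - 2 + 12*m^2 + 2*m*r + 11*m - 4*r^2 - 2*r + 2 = 12*m^2 + m*(2*r + 3) - 4*r^2 + 2*r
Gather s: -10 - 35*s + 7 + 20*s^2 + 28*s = 20*s^2 - 7*s - 3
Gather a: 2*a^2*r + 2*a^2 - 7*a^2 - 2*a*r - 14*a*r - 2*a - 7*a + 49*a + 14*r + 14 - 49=a^2*(2*r - 5) + a*(40 - 16*r) + 14*r - 35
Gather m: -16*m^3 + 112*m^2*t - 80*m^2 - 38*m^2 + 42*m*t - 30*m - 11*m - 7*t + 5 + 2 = -16*m^3 + m^2*(112*t - 118) + m*(42*t - 41) - 7*t + 7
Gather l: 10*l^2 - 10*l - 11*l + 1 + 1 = 10*l^2 - 21*l + 2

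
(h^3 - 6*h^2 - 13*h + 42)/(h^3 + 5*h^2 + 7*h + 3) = (h^2 - 9*h + 14)/(h^2 + 2*h + 1)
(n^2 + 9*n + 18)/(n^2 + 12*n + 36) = (n + 3)/(n + 6)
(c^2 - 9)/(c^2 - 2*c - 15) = (c - 3)/(c - 5)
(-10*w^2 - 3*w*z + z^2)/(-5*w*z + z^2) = (2*w + z)/z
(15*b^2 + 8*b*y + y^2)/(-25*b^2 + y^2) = (3*b + y)/(-5*b + y)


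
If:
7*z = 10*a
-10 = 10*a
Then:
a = -1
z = -10/7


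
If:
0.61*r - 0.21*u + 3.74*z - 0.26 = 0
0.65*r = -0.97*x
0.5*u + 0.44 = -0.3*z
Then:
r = 0.12327868852459 - 6.33770491803279*z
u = -0.6*z - 0.88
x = 4.246915666723*z - 0.0826094304546223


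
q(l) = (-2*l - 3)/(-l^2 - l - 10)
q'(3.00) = -0.04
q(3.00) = 0.41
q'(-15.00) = -0.00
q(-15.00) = -0.12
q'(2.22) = -0.02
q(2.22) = 0.43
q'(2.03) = -0.01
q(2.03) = 0.44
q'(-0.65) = 0.21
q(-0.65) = 0.17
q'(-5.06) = -0.00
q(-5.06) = -0.23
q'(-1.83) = 0.16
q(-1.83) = -0.06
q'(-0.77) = 0.21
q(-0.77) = 0.15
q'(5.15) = -0.04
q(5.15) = 0.32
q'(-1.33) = 0.20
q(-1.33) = 0.03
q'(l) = (-2*l - 3)*(2*l + 1)/(-l^2 - l - 10)^2 - 2/(-l^2 - l - 10)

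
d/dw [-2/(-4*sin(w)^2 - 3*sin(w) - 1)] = -2*(8*sin(w) + 3)*cos(w)/(4*sin(w)^2 + 3*sin(w) + 1)^2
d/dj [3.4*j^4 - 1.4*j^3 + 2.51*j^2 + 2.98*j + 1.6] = 13.6*j^3 - 4.2*j^2 + 5.02*j + 2.98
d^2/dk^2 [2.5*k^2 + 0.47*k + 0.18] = 5.00000000000000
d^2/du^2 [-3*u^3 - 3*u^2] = -18*u - 6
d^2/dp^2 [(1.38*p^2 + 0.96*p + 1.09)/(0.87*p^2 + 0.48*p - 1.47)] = (0.300672*p^3 + 15.539418*p^2 + 10.097568*p + 10.60911)/(0.658503*p^6 + 1.089936*p^5 - 2.736585*p^4 - 3.57264*p^3 + 4.623885*p^2 + 3.111696*p - 3.176523)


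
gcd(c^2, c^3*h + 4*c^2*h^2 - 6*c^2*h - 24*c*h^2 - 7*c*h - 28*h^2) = 1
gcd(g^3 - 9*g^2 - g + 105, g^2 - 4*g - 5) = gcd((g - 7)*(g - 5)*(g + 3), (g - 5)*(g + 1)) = g - 5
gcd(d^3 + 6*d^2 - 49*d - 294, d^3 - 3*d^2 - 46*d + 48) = d + 6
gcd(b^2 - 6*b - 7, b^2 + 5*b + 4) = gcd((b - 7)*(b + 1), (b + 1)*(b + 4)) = b + 1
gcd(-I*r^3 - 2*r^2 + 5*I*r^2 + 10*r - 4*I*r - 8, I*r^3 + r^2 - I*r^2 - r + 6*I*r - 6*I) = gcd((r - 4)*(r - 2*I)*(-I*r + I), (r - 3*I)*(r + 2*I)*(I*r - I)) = r - 1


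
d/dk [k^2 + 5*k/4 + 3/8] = 2*k + 5/4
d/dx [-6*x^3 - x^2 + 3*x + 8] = -18*x^2 - 2*x + 3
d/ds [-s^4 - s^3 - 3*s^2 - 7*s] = -4*s^3 - 3*s^2 - 6*s - 7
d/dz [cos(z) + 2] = -sin(z)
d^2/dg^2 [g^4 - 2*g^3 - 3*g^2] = 12*g^2 - 12*g - 6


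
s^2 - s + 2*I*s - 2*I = (s - 1)*(s + 2*I)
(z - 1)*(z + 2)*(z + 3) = z^3 + 4*z^2 + z - 6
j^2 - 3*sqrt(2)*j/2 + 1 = (j - sqrt(2))*(j - sqrt(2)/2)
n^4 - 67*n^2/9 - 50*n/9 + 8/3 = (n - 3)*(n - 1/3)*(n + 4/3)*(n + 2)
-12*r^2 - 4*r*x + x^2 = (-6*r + x)*(2*r + x)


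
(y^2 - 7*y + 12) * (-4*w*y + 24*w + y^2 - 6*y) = -4*w*y^3 + 52*w*y^2 - 216*w*y + 288*w + y^4 - 13*y^3 + 54*y^2 - 72*y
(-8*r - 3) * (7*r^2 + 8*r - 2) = -56*r^3 - 85*r^2 - 8*r + 6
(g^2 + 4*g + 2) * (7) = 7*g^2 + 28*g + 14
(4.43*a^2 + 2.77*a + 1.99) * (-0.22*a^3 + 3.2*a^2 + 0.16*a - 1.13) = -0.9746*a^5 + 13.5666*a^4 + 9.135*a^3 + 1.8053*a^2 - 2.8117*a - 2.2487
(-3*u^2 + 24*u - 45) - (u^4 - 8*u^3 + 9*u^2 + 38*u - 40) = -u^4 + 8*u^3 - 12*u^2 - 14*u - 5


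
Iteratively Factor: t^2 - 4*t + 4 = (t - 2)*(t - 2)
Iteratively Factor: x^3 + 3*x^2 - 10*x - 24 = (x + 4)*(x^2 - x - 6) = (x + 2)*(x + 4)*(x - 3)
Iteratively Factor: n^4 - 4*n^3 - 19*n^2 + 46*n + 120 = (n - 5)*(n^3 + n^2 - 14*n - 24) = (n - 5)*(n + 2)*(n^2 - n - 12) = (n - 5)*(n + 2)*(n + 3)*(n - 4)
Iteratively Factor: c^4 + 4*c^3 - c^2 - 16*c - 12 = (c + 2)*(c^3 + 2*c^2 - 5*c - 6) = (c + 2)*(c + 3)*(c^2 - c - 2) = (c + 1)*(c + 2)*(c + 3)*(c - 2)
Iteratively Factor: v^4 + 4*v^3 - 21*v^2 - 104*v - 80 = (v + 1)*(v^3 + 3*v^2 - 24*v - 80) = (v - 5)*(v + 1)*(v^2 + 8*v + 16) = (v - 5)*(v + 1)*(v + 4)*(v + 4)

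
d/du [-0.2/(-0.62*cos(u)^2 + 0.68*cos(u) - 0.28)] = (0.248*cos(u) - 0.136)*sin(u)/(0.62*cos(u)^2 - 0.68*cos(u) + 0.28)^2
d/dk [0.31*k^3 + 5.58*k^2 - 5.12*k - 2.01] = 0.93*k^2 + 11.16*k - 5.12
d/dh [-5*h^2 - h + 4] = -10*h - 1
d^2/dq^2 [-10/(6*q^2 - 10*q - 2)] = 10*(-9*q^2 + 15*q + (6*q - 5)^2 + 3)/(-3*q^2 + 5*q + 1)^3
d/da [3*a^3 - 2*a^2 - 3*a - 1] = 9*a^2 - 4*a - 3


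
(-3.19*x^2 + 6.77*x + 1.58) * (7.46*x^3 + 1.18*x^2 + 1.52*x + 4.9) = -23.7974*x^5 + 46.74*x^4 + 14.9266*x^3 - 3.4762*x^2 + 35.5746*x + 7.742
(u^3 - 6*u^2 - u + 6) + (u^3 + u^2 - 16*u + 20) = 2*u^3 - 5*u^2 - 17*u + 26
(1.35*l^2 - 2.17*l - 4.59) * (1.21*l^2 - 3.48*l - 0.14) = 1.6335*l^4 - 7.3237*l^3 + 1.8087*l^2 + 16.277*l + 0.6426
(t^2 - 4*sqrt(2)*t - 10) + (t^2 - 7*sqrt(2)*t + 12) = 2*t^2 - 11*sqrt(2)*t + 2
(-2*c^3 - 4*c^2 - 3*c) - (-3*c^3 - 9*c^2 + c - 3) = c^3 + 5*c^2 - 4*c + 3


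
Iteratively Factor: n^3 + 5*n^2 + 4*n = (n + 1)*(n^2 + 4*n) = (n + 1)*(n + 4)*(n)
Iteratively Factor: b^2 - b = (b - 1)*(b)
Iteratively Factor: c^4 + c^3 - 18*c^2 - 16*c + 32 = (c - 4)*(c^3 + 5*c^2 + 2*c - 8) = (c - 4)*(c + 2)*(c^2 + 3*c - 4) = (c - 4)*(c - 1)*(c + 2)*(c + 4)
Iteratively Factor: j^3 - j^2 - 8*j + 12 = (j - 2)*(j^2 + j - 6) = (j - 2)^2*(j + 3)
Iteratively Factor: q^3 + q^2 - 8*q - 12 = (q + 2)*(q^2 - q - 6) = (q - 3)*(q + 2)*(q + 2)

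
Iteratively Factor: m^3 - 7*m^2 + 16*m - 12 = (m - 2)*(m^2 - 5*m + 6) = (m - 2)^2*(m - 3)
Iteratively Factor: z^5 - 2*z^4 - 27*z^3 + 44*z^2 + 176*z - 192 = (z - 1)*(z^4 - z^3 - 28*z^2 + 16*z + 192) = (z - 4)*(z - 1)*(z^3 + 3*z^2 - 16*z - 48) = (z - 4)*(z - 1)*(z + 4)*(z^2 - z - 12) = (z - 4)^2*(z - 1)*(z + 4)*(z + 3)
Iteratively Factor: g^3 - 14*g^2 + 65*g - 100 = (g - 4)*(g^2 - 10*g + 25) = (g - 5)*(g - 4)*(g - 5)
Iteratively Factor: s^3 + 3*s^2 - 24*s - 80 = (s + 4)*(s^2 - s - 20) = (s + 4)^2*(s - 5)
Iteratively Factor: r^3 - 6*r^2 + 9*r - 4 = (r - 1)*(r^2 - 5*r + 4) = (r - 1)^2*(r - 4)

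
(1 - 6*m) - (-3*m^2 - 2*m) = 3*m^2 - 4*m + 1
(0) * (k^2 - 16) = 0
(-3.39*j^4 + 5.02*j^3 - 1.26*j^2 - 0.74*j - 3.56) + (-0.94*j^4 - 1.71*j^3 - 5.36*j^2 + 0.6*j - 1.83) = -4.33*j^4 + 3.31*j^3 - 6.62*j^2 - 0.14*j - 5.39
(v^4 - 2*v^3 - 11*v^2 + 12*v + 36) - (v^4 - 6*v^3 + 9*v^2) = 4*v^3 - 20*v^2 + 12*v + 36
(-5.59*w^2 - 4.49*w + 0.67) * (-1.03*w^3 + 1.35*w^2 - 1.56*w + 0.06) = 5.7577*w^5 - 2.9218*w^4 + 1.9688*w^3 + 7.5735*w^2 - 1.3146*w + 0.0402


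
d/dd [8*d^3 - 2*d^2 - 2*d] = 24*d^2 - 4*d - 2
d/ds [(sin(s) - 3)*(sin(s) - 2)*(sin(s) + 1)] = (3*sin(s)^2 - 8*sin(s) + 1)*cos(s)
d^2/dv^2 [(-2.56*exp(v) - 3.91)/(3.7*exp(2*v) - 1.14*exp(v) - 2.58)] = (-35.0464*exp(4*v) - 224.90968*exp(3*v) - 97.14942*exp(2*v) - 146.851404*exp(v) - 5.540292)*exp(v)/(50.653*exp(6*v) - 46.8198*exp(5*v) - 91.53504*exp(4*v) + 63.813096*exp(3*v) + 63.827136*exp(2*v) - 22.764888*exp(v) - 17.173512)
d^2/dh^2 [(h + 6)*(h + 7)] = 2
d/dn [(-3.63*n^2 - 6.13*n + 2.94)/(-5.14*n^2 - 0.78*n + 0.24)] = (-28.6768*n^2 + 28.4808*n + 0.822)/(26.4196*n^4 + 8.0184*n^3 - 1.8588*n^2 - 0.3744*n + 0.0576)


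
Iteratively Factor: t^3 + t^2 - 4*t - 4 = (t + 2)*(t^2 - t - 2) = (t + 1)*(t + 2)*(t - 2)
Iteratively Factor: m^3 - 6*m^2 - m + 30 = (m + 2)*(m^2 - 8*m + 15) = (m - 3)*(m + 2)*(m - 5)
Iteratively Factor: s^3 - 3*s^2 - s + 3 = (s - 1)*(s^2 - 2*s - 3) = (s - 1)*(s + 1)*(s - 3)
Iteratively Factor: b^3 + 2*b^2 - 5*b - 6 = (b + 1)*(b^2 + b - 6) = (b + 1)*(b + 3)*(b - 2)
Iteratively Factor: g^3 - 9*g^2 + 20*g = (g - 5)*(g^2 - 4*g) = (g - 5)*(g - 4)*(g)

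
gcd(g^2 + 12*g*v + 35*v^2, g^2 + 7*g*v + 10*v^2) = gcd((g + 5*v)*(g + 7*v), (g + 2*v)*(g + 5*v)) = g + 5*v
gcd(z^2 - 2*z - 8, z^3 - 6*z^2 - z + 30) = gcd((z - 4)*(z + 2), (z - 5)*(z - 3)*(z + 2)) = z + 2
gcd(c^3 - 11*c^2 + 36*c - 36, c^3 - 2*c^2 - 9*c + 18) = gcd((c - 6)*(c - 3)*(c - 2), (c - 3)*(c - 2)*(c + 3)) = c^2 - 5*c + 6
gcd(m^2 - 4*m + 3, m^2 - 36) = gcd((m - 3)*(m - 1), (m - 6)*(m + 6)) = 1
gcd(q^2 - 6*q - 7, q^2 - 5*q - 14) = q - 7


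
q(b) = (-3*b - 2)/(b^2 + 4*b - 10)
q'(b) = (-3*b - 2)*(-2*b - 4)/(b^2 + 4*b - 10)^2 - 3/(b^2 + 4*b - 10) = (3*b^2 + 4*b + 38)/(b^4 + 8*b^3 - 4*b^2 - 80*b + 100)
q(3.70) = -0.71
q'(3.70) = 0.27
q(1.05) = 1.10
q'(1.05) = 2.06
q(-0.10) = 0.16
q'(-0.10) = 0.35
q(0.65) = 0.57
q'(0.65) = 0.86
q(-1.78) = -0.24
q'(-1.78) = 0.21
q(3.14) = -0.92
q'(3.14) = 0.52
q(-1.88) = -0.26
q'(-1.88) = 0.21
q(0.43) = 0.41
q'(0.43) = 0.61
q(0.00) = 0.20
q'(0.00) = 0.38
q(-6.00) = 8.00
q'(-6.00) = 30.50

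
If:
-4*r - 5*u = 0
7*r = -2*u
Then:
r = 0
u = 0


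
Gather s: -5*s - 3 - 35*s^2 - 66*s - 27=-35*s^2 - 71*s - 30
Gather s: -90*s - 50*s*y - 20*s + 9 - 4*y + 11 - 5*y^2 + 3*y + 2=s*(-50*y - 110) - 5*y^2 - y + 22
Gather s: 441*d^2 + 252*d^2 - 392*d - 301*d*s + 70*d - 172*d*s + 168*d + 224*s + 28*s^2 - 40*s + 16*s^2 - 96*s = 693*d^2 - 154*d + 44*s^2 + s*(88 - 473*d)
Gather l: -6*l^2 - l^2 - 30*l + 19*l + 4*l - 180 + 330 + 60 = -7*l^2 - 7*l + 210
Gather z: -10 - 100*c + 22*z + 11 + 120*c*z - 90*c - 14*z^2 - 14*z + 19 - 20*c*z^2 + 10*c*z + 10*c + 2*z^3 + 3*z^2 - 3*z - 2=-180*c + 2*z^3 + z^2*(-20*c - 11) + z*(130*c + 5) + 18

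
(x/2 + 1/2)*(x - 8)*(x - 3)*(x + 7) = x^4/2 - 3*x^3/2 - 57*x^2/2 + 115*x/2 + 84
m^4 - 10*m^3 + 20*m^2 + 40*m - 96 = (m - 6)*(m - 4)*(m - 2)*(m + 2)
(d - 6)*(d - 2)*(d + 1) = d^3 - 7*d^2 + 4*d + 12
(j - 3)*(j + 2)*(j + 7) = j^3 + 6*j^2 - 13*j - 42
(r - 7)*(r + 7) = r^2 - 49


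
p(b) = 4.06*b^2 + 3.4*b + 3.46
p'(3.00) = 27.76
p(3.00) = 50.20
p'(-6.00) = -45.32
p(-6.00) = 129.22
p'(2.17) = 21.02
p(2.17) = 29.96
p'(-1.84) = -11.54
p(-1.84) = 10.95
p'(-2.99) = -20.88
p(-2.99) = 29.59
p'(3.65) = 33.04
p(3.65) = 69.96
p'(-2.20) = -14.46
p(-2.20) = 15.63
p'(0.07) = 3.97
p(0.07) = 3.72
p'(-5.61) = -42.15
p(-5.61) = 112.16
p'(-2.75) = -18.93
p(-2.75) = 24.81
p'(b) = 8.12*b + 3.4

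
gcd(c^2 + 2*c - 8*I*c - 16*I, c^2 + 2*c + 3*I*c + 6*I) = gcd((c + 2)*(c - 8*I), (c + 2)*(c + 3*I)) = c + 2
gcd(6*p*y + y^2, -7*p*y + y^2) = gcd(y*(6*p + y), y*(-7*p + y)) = y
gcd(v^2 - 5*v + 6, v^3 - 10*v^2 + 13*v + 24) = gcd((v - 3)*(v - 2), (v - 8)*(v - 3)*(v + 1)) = v - 3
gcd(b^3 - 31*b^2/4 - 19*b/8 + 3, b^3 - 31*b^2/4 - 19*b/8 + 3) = b^3 - 31*b^2/4 - 19*b/8 + 3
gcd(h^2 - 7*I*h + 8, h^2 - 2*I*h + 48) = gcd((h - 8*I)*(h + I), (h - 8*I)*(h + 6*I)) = h - 8*I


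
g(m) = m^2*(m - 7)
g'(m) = m^2 + 2*m*(m - 7)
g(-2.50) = -59.38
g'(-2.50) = 53.75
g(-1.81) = -28.86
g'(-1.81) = 35.17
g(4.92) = -50.35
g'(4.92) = 3.74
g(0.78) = -3.78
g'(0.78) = -9.09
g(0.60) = -2.30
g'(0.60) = -7.32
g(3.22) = -39.19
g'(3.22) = -13.97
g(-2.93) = -85.25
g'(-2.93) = 66.77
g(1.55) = -13.09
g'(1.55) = -14.49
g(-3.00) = -90.00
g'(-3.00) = 69.00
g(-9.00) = -1296.00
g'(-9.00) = 369.00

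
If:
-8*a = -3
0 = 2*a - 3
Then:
No Solution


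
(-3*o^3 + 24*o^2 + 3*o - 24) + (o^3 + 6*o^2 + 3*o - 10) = -2*o^3 + 30*o^2 + 6*o - 34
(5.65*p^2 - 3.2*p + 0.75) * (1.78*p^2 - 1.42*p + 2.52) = 10.057*p^4 - 13.719*p^3 + 20.117*p^2 - 9.129*p + 1.89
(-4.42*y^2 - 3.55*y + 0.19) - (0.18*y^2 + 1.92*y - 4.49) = -4.6*y^2 - 5.47*y + 4.68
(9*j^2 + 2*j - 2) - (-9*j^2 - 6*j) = 18*j^2 + 8*j - 2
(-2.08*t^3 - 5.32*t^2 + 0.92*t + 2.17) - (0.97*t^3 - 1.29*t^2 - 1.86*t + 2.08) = -3.05*t^3 - 4.03*t^2 + 2.78*t + 0.0899999999999999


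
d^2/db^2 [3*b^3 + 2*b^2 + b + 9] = 18*b + 4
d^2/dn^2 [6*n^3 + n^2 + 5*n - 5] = 36*n + 2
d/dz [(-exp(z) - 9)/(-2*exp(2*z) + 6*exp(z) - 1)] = (-2*exp(2*z) - 36*exp(z) + 55)*exp(z)/(4*exp(4*z) - 24*exp(3*z) + 40*exp(2*z) - 12*exp(z) + 1)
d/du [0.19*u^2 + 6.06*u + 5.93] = 0.38*u + 6.06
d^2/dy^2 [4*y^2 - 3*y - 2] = 8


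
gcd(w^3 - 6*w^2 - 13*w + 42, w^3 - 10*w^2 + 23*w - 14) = w^2 - 9*w + 14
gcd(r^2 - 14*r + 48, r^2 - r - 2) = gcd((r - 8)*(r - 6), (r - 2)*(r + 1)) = 1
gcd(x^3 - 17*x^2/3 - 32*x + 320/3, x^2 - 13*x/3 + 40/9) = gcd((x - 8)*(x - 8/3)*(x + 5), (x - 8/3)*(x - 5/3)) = x - 8/3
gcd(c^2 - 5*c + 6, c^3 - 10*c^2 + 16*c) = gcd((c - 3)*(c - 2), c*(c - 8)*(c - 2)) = c - 2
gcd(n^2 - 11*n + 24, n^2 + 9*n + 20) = 1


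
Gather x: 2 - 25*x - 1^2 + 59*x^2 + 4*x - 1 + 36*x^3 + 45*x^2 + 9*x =36*x^3 + 104*x^2 - 12*x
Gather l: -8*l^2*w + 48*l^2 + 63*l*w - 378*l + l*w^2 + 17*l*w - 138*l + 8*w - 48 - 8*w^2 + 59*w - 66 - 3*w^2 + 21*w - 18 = l^2*(48 - 8*w) + l*(w^2 + 80*w - 516) - 11*w^2 + 88*w - 132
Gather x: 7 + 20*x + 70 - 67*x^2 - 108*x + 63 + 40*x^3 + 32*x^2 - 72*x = 40*x^3 - 35*x^2 - 160*x + 140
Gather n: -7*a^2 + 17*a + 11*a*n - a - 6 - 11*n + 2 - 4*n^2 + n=-7*a^2 + 16*a - 4*n^2 + n*(11*a - 10) - 4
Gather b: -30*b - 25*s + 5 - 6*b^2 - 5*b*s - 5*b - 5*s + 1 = -6*b^2 + b*(-5*s - 35) - 30*s + 6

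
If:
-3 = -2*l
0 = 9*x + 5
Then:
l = 3/2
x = -5/9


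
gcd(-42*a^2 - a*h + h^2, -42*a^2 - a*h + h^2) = 42*a^2 + a*h - h^2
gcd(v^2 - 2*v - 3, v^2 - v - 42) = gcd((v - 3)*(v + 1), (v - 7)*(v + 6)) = 1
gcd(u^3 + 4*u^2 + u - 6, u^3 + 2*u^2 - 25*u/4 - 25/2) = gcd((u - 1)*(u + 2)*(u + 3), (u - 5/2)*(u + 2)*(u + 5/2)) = u + 2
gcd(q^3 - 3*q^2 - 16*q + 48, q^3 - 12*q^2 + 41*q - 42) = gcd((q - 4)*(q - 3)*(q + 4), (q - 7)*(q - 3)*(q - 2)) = q - 3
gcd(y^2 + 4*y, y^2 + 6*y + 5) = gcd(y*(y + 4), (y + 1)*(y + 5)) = 1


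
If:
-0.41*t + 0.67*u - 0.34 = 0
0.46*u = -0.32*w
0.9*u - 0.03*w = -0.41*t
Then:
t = -0.48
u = 0.21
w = -0.30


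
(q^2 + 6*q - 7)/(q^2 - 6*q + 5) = (q + 7)/(q - 5)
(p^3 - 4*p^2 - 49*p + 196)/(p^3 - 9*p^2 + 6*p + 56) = (p + 7)/(p + 2)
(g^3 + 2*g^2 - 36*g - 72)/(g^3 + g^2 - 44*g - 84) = (g - 6)/(g - 7)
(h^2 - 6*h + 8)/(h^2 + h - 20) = (h - 2)/(h + 5)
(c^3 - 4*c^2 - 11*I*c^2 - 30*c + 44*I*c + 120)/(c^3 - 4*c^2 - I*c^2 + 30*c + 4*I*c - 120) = (c - 5*I)/(c + 5*I)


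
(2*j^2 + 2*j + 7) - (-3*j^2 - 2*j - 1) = 5*j^2 + 4*j + 8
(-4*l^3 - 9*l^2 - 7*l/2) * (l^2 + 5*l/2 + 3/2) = -4*l^5 - 19*l^4 - 32*l^3 - 89*l^2/4 - 21*l/4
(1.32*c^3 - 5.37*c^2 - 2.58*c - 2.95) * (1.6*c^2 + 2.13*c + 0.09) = 2.112*c^5 - 5.7804*c^4 - 15.4473*c^3 - 10.6987*c^2 - 6.5157*c - 0.2655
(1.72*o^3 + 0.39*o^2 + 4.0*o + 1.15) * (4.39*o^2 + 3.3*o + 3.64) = 7.5508*o^5 + 7.3881*o^4 + 25.1078*o^3 + 19.6681*o^2 + 18.355*o + 4.186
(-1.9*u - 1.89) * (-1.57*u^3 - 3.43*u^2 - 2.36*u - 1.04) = 2.983*u^4 + 9.4843*u^3 + 10.9667*u^2 + 6.4364*u + 1.9656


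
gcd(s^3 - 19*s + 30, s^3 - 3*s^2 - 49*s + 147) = s - 3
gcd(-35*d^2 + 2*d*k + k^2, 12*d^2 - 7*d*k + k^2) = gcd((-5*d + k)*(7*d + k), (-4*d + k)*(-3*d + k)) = 1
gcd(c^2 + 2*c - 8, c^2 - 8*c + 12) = c - 2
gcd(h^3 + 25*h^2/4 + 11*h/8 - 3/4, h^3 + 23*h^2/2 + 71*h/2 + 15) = h^2 + 13*h/2 + 3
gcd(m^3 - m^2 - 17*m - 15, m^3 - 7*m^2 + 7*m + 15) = m^2 - 4*m - 5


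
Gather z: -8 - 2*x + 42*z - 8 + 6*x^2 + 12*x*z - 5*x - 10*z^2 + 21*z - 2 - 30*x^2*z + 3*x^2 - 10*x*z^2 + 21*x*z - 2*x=9*x^2 - 9*x + z^2*(-10*x - 10) + z*(-30*x^2 + 33*x + 63) - 18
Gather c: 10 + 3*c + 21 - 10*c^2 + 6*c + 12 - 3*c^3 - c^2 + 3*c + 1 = -3*c^3 - 11*c^2 + 12*c + 44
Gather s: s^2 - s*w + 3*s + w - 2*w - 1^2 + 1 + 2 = s^2 + s*(3 - w) - w + 2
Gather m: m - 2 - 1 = m - 3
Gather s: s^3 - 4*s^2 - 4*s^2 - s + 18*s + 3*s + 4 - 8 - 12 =s^3 - 8*s^2 + 20*s - 16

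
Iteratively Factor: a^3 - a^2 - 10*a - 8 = (a + 1)*(a^2 - 2*a - 8) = (a - 4)*(a + 1)*(a + 2)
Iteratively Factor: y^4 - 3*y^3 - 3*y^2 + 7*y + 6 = (y - 3)*(y^3 - 3*y - 2) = (y - 3)*(y + 1)*(y^2 - y - 2) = (y - 3)*(y - 2)*(y + 1)*(y + 1)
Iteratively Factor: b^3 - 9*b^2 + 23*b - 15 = (b - 1)*(b^2 - 8*b + 15) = (b - 5)*(b - 1)*(b - 3)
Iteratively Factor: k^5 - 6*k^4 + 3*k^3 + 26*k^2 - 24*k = (k - 3)*(k^4 - 3*k^3 - 6*k^2 + 8*k) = (k - 3)*(k + 2)*(k^3 - 5*k^2 + 4*k) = k*(k - 3)*(k + 2)*(k^2 - 5*k + 4) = k*(k - 4)*(k - 3)*(k + 2)*(k - 1)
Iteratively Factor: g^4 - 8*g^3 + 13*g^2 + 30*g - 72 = (g + 2)*(g^3 - 10*g^2 + 33*g - 36) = (g - 3)*(g + 2)*(g^2 - 7*g + 12) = (g - 3)^2*(g + 2)*(g - 4)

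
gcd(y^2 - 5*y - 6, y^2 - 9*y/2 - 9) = y - 6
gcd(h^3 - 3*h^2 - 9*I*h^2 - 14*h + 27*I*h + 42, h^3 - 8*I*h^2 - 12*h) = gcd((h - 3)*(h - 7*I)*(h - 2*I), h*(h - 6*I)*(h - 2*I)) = h - 2*I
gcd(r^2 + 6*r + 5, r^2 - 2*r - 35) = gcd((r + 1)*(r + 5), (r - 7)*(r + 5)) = r + 5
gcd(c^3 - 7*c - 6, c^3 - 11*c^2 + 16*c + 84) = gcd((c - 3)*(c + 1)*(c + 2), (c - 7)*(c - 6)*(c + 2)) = c + 2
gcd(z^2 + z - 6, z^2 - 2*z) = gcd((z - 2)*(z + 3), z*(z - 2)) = z - 2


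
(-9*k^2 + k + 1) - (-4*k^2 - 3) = -5*k^2 + k + 4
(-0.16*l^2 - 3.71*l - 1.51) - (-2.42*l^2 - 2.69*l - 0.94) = 2.26*l^2 - 1.02*l - 0.57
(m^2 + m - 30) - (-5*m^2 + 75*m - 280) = 6*m^2 - 74*m + 250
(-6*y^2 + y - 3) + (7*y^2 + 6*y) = y^2 + 7*y - 3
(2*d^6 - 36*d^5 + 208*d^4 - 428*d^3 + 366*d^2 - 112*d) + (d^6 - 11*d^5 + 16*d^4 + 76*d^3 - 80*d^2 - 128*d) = 3*d^6 - 47*d^5 + 224*d^4 - 352*d^3 + 286*d^2 - 240*d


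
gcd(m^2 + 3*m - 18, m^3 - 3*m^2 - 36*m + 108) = m^2 + 3*m - 18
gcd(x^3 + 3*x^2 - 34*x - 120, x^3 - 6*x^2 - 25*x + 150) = x^2 - x - 30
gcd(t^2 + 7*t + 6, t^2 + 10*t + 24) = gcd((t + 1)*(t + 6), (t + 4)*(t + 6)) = t + 6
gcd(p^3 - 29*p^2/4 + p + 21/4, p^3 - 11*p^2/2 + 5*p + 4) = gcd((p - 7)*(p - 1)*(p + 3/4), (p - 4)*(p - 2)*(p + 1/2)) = 1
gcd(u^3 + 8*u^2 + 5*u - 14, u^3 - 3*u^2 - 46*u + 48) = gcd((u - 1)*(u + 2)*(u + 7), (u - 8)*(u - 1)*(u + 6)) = u - 1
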